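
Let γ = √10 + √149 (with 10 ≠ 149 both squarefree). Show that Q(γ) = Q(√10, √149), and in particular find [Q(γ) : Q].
[Q(γ) : Q] = 4 (equivalently, Q(γ) = Q(√10, √149))

Obviously Q(γ) ⊆ Q(√10, √149), and [Q(√10, √149):Q] = 4 (since 10, 149 are distinct squarefree integers > 1 with 1490 not a perfect square). To show equality we compute the minimal polynomial of γ. From γ = √10 + √149: γ^2 = 10 + 2√(1490) + 149 = 159 + 2√(1490), so γ^2 - 159 = 2√(1490); squaring, (γ^2 - 159)^2 = 4·1490, i.e. γ^4 - 318γ^2 + 25281 - 5960 = 0, i.e. γ^4 - 318γ^2 + 19321 = 0. So γ is a root of x^4 - 318x^2 + 19321. This polynomial is irreducible over Q: it has no rational root (each ±√10 ± √149 is irrational), and any factorization into two quadratics over Q would force √(1490) ∈ Q (pairing opposite roots) or √10, √149 ∈ Q (other pairings), all impossible. Hence [Q(γ):Q] = 4 = [Q(√10, √149):Q], so Q(γ) = Q(√10, √149).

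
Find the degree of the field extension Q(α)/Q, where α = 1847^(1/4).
[Q(α):Q] = 4

α is a root of x^4 - 1847. By Eisenstein's criterion at the prime p = 1847 (which divides the constant term 1847 but p^2 = 3411409 does not, since 1847 is squarefree), x^4 - 1847 is irreducible over Q. Hence [Q(α):Q] = 4.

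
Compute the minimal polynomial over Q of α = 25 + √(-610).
m_α(x) = x^2 - 50x + 1235

From α - 25 = √(-610), squaring gives (α - 25)^2 = -610, i.e. α^2 - 50α + 625 = -610, so α^2 - 50α + 1235 = 0. The discriminant of x^2 - 50x + 1235 is (-50)^2 - 4·(1235) = 2500 - 4940 = -2440, and 4·(-610) is not a perfect square in Q since -610 is squarefree and ≠ 1. Hence x^2 - 50x + 1235 is irreducible over Q and is the minimal polynomial of α.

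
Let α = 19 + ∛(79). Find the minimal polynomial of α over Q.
m_α(x) = x^3 - 57x^2 + 1083x - 6938

Set β = α - 19 = ∛(79), so β^3 = 79. Then (α - 19)^3 - 79 = 0, i.e. α is a root of g(x) = (x - 19)^3 - 79 = x^3 - 57x^2 + 1083x - 6938. Since g(x) = h(x - 19) where h(x) = x^3 - 79, and h is irreducible over Q (because 79 is not a perfect cube, so h has no rational root, and a monic cubic with no rational root is irreducible), g is also irreducible (irreducibility is preserved under the substitution x → x - 19). Hence m_α(x) = x^3 - 57x^2 + 1083x - 6938.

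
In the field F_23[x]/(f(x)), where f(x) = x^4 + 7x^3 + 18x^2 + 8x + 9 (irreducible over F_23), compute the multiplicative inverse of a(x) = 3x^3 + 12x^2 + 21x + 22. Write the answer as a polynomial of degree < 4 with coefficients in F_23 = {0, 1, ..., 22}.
a(x)^(-1) ≡ 9x^3 + 16x^2 + 20x + 4 (mod f(x))

Since f is irreducible over F_23, F_23[x]/(f) is a field and a(x) ≠ 0 has an inverse. Apply the extended Euclidean algorithm to f(x) and a(x) in F_23[x]: f(x) = (8x + 1)·a(x) + (22x^2 + 18x + 10);  a(x) = (20x + 3)·(22x^2 + 18x + 10) + (20x + 15);  (22x^2 + 18x + 10) = (8x + 11)·(20x + 15) + (6). The last nonzero remainder is the constant 6 = gcd(f, a) in F_23. Back-substituting through the division chain expresses 6 = s(x)·a(x) + t(x)·f(x) with s(x) ≡ 8x^3 + 4x^2 + 5x + 1 (mod f), so (8x^3 + 4x^2 + 5x + 1)·a(x) ≡ 6 (mod f). Multiplying by 6^(-1) ≡ 4 in F_23 gives a(x)^(-1) ≡ 4·(8x^3 + 4x^2 + 5x + 1) ≡ 9x^3 + 16x^2 + 20x + 4 (mod f). Check: (3x^3 + 12x^2 + 21x + 22)·(9x^3 + 16x^2 + 20x + 4) = 4x^6 + 18x^5 + 4x^4 + 4x^3 + 15x^2 + 18x + 19 ≡ 1 (mod x^4 + 7x^3 + 18x^2 + 8x + 9).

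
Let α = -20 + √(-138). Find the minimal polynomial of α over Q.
m_α(x) = x^2 + 40x + 538

From α + 20 = √(-138), squaring gives (α + 20)^2 = -138, i.e. α^2 + 40α + 400 = -138, so α^2 + 40α + 538 = 0. The discriminant of x^2 + 40x + 538 is (40)^2 - 4·(538) = 1600 - 2152 = -552, and 4·(-138) is not a perfect square in Q since -138 is squarefree and ≠ 1. Hence x^2 + 40x + 538 is irreducible over Q and is the minimal polynomial of α.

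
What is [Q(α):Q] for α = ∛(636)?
[Q(α):Q] = 3

The minimal polynomial of α is x^3 - 636, irreducible over Q since 636 is not a perfect cube (so x^3 - 636 has no rational root). Hence [Q(α):Q] = deg(m_α) = 3.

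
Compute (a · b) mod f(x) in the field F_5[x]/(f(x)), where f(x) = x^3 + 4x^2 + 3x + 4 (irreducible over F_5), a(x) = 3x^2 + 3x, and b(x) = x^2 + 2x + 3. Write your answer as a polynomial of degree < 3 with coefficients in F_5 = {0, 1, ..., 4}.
a · b ≡ 3x^2 + x + 2 (mod f(x))

Multiply in F_5[x]: a(x)·b(x) = (3x^2 + 3x)·(x^2 + 2x + 3) = 3x^4 + 4x^3 + 4x. This has degree ≥ 3, so divide by f(x) over F_5: 3x^4 + 4x^3 + 4x = (3x + 2)·(x^3 + 4x^2 + 3x + 4) + (3x^2 + x + 2). Hence a·b ≡ 3x^2 + x + 2 (mod f). (F_5[x]/(f) is a field with 5^3 = 125 elements since f is irreducible of degree 3.)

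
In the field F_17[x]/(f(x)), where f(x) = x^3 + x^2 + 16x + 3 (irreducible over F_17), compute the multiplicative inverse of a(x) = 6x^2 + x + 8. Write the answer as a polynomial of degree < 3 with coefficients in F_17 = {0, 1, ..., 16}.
a(x)^(-1) ≡ x^2 + x + 9 (mod f(x))

Since f is irreducible over F_17, F_17[x]/(f) is a field and a(x) ≠ 0 has an inverse. Apply the extended Euclidean algorithm to f(x) and a(x) in F_17[x]: f(x) = (3x + 11)·a(x) + (15x);  a(x) = (14x + 8)·(15x) + (8). The last nonzero remainder is the constant 8 = gcd(f, a) in F_17. Back-substituting through the division chain expresses 8 = s(x)·a(x) + t(x)·f(x) with s(x) ≡ 8x^2 + 8x + 4 (mod f), so (8x^2 + 8x + 4)·a(x) ≡ 8 (mod f). Multiplying by 8^(-1) ≡ 15 in F_17 gives a(x)^(-1) ≡ 15·(8x^2 + 8x + 4) ≡ x^2 + x + 9 (mod f). Check: (6x^2 + x + 8)·(x^2 + x + 9) = 6x^4 + 7x^3 + 12x^2 + 4 ≡ 1 (mod x^3 + x^2 + 16x + 3).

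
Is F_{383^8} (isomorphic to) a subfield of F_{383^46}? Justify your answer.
No: F_{383^8} is not a subfield of F_{383^46}

F_{p^m} embeds in F_{p^n} iff m | n. Here 8 ∤ 46 (since 46 = 5·8 + 6 with remainder 6 ≠ 0), so F_{383^8} is not a subfield of F_{383^46}. Equivalently: if it were, the tower law would give 8 = [F_{383^8}:F_383] dividing [F_{383^46}:F_383] = 46, contradiction.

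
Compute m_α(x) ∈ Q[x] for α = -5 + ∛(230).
m_α(x) = x^3 + 15x^2 + 75x - 105

Set β = α + 5 = ∛(230), so β^3 = 230. Then (α + 5)^3 - 230 = 0, i.e. α is a root of g(x) = (x + 5)^3 - 230 = x^3 + 15x^2 + 75x - 105. Since g(x) = h(x + 5) where h(x) = x^3 - 230, and h is irreducible over Q (because 230 is not a perfect cube, so h has no rational root, and a monic cubic with no rational root is irreducible), g is also irreducible (irreducibility is preserved under the substitution x → x + 5). Hence m_α(x) = x^3 + 15x^2 + 75x - 105.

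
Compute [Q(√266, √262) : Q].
[Q(√266, √262) : Q] = 4

[Q(√266):Q] = 2 (min poly x^2 - 266, irreducible since 266 is squarefree > 1). For the top step, suppose √262 ∈ Q(√266), say √262 = c + d√266 with c, d ∈ Q. Squaring: 262 = c^2 + 266d^2 + 2cd√266. Since √266 ∉ Q this forces 2cd = 0. If d = 0 then √262 = c ∈ Q, contradicting 262 squarefree > 1. If c = 0 then 262 = 266d^2, so 266·262 = (266d)^2 is a perfect square in Q — but 266·262 = 69692 is not a perfect square (since 266 and 262 are distinct squarefree integers). Contradiction. Hence √262 ∉ Q(√266), so x^2 - 262 stays irreducible over Q(√266) and [Q(√266, √262) : Q(√266)] = 2. By the tower law, [Q(√266, √262) : Q] = 2 · 2 = 4.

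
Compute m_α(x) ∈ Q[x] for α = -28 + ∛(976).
m_α(x) = x^3 + 84x^2 + 2352x + 20976

Set β = α + 28 = ∛(976), so β^3 = 976. Then (α + 28)^3 - 976 = 0, i.e. α is a root of g(x) = (x + 28)^3 - 976 = x^3 + 84x^2 + 2352x + 20976. Since g(x) = h(x + 28) where h(x) = x^3 - 976, and h is irreducible over Q (because 976 is not a perfect cube, so h has no rational root, and a monic cubic with no rational root is irreducible), g is also irreducible (irreducibility is preserved under the substitution x → x + 28). Hence m_α(x) = x^3 + 84x^2 + 2352x + 20976.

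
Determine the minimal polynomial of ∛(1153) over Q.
m_α(x) = x^3 - 1153

α satisfies α^3 = 1153, so x^3 - 1153 annihilates α. By the rational root test, a rational root p/q (in lowest terms) of x^3 - 1153 would satisfy p^3 = 1153 q^3, forcing q = 1 and p^3 = 1153; but 1153 is not a perfect cube, contradiction. A monic cubic over Q with no rational root is irreducible (any nontrivial factorization would include a linear factor). Hence x^3 - 1153 is the minimal polynomial of α, and in particular [Q(α):Q] = 3.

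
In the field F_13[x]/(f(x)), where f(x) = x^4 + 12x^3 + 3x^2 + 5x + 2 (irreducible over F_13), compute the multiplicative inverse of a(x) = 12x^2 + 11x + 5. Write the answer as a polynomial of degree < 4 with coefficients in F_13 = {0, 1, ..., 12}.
a(x)^(-1) ≡ 3x^3 + 2x^2 + 9x + 1 (mod f(x))

Since f is irreducible over F_13, F_13[x]/(f) is a field and a(x) ≠ 0 has an inverse. Apply the extended Euclidean algorithm to f(x) and a(x) in F_13[x]: f(x) = (12x^2 + 3x + 12)·a(x) + (x + 7);  a(x) = (12x + 5)·(x + 7) + (9). The last nonzero remainder is the constant 9 = gcd(f, a) in F_13. Back-substituting through the division chain expresses 9 = s(x)·a(x) + t(x)·f(x) with s(x) ≡ x^3 + 5x^2 + 3x + 9 (mod f), so (x^3 + 5x^2 + 3x + 9)·a(x) ≡ 9 (mod f). Multiplying by 9^(-1) ≡ 3 in F_13 gives a(x)^(-1) ≡ 3·(x^3 + 5x^2 + 3x + 9) ≡ 3x^3 + 2x^2 + 9x + 1 (mod f). Check: (12x^2 + 11x + 5)·(3x^3 + 2x^2 + 9x + 1) = 10x^5 + 5x^4 + 2x^3 + 4x^2 + 4x + 5 ≡ 1 (mod x^4 + 12x^3 + 3x^2 + 5x + 2).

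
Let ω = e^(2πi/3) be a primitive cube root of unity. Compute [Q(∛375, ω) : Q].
[Q(∛375, ω) : Q] = 6

[Q(∛375):Q] = 3 (min poly x^3 - 375, irreducible since 375 is not a perfect cube). [Q(ω):Q] = 2 (min poly x^2 + x + 1). Since Q(∛375) ⊂ R and ω ∉ R, we have ω ∉ Q(∛375), so x^2 + x + 1 remains irreducible over Q(∛375) and [Q(∛375, ω) : Q(∛375)] = 2. By the tower law, [Q(∛375, ω) : Q] = 3 · 2 = 6. (In fact Q(∛375, ω) is the splitting field of x^3 - 375 over Q.)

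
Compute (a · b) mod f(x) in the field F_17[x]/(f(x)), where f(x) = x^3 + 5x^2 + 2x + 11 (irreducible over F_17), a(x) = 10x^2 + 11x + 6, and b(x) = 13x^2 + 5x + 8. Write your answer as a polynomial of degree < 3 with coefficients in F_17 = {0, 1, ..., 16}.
a · b ≡ 11x^2 + 10x + 9 (mod f(x))

Multiply in F_17[x]: a(x)·b(x) = (10x^2 + 11x + 6)·(13x^2 + 5x + 8) = 11x^4 + 6x^3 + 9x^2 + 16x + 14. This has degree ≥ 3, so divide by f(x) over F_17: 11x^4 + 6x^3 + 9x^2 + 16x + 14 = (11x + 2)·(x^3 + 5x^2 + 2x + 11) + (11x^2 + 10x + 9). Hence a·b ≡ 11x^2 + 10x + 9 (mod f). (F_17[x]/(f) is a field with 17^3 = 4913 elements since f is irreducible of degree 3.)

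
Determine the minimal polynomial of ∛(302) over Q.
m_α(x) = x^3 - 302

α satisfies α^3 = 302, so x^3 - 302 annihilates α. By the rational root test, a rational root p/q (in lowest terms) of x^3 - 302 would satisfy p^3 = 302 q^3, forcing q = 1 and p^3 = 302; but 302 is not a perfect cube, contradiction. A monic cubic over Q with no rational root is irreducible (any nontrivial factorization would include a linear factor). Hence x^3 - 302 is the minimal polynomial of α, and in particular [Q(α):Q] = 3.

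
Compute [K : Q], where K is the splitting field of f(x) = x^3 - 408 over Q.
[K : Q] = 6

The roots of x^3 - 408 are ∛408, ω∛408, ω^2∛408 where ω = e^(2πi/3) is a primitive cube root of unity, so K = Q(∛408, ω). Now [Q(∛408):Q] = 3 (since 408 is not a perfect cube, x^3 - 408 is irreducible) and [Q(ω):Q] = 2. Both 2 and 3 divide [K:Q], and [K:Q] ≤ 3·2 = 6, so [K:Q] = 6. (Equivalently: Q(∛408) ⊂ R but ω ∉ R, so [K : Q(∛408)] = 2.)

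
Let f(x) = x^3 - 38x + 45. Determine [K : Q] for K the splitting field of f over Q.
[K : Q] = 6

By the rational root test, any rational root of the monic integer polynomial f(x) = x^3 - 38x + 45 must be an integer dividing the constant term 45, i.e. one of ±{1, 3, 5, 9, 15, 45}. Evaluating: f(1) = 8, f(-1) = 82, f(3) = -42, f(-3) = 132, f(5) = -20, f(-5) = 110, f(9) = 432, f(-9) = -342, f(15) = 2850, f(-15) = -2760, f(45) = 89460, f(-45) = -89370; none is 0, so f has no rational root and is therefore irreducible over Q (a cubic with no linear factor over a field is irreducible). For an irreducible cubic, the Galois group is A_3 or S_3 according as the discriminant disc(f) = -4a^3 - 27b^2 = -4·(-38)^3 - 27·(45)^2 = 164813 is or is not a square in Q. Here disc(f) = 164813 is not a perfect square in Q, so the Galois group of f over Q is not contained in A_3 and must be all of S_3. The splitting field has degree |S_3| = 6 over Q, so [K : Q] = 6.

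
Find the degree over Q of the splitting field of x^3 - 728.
[K : Q] = 6

The roots of x^3 - 728 are ∛728, ω∛728, ω^2∛728 where ω = e^(2πi/3) is a primitive cube root of unity, so K = Q(∛728, ω). Now [Q(∛728):Q] = 3 (since 728 is not a perfect cube, x^3 - 728 is irreducible) and [Q(ω):Q] = 2. Both 2 and 3 divide [K:Q], and [K:Q] ≤ 3·2 = 6, so [K:Q] = 6. (Equivalently: Q(∛728) ⊂ R but ω ∉ R, so [K : Q(∛728)] = 2.)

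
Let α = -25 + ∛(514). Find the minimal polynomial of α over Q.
m_α(x) = x^3 + 75x^2 + 1875x + 15111

Set β = α + 25 = ∛(514), so β^3 = 514. Then (α + 25)^3 - 514 = 0, i.e. α is a root of g(x) = (x + 25)^3 - 514 = x^3 + 75x^2 + 1875x + 15111. Since g(x) = h(x + 25) where h(x) = x^3 - 514, and h is irreducible over Q (because 514 is not a perfect cube, so h has no rational root, and a monic cubic with no rational root is irreducible), g is also irreducible (irreducibility is preserved under the substitution x → x + 25). Hence m_α(x) = x^3 + 75x^2 + 1875x + 15111.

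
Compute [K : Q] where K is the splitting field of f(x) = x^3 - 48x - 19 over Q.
[K : Q] = 6

By the rational root test, any rational root of the monic integer polynomial f(x) = x^3 - 48x - 19 must be an integer dividing the constant term -19, i.e. one of ±{1, 19}. Evaluating: f(1) = -66, f(-1) = 28, f(19) = 5928, f(-19) = -5966; none is 0, so f has no rational root and is therefore irreducible over Q (a cubic with no linear factor over a field is irreducible). For an irreducible cubic, the Galois group is A_3 or S_3 according as the discriminant disc(f) = -4a^3 - 27b^2 = -4·(-48)^3 - 27·(-19)^2 = 432621 is or is not a square in Q. Here disc(f) = 432621 is not a perfect square in Q, so the Galois group of f over Q is not contained in A_3 and must be all of S_3. The splitting field has degree |S_3| = 6 over Q, so [K : Q] = 6.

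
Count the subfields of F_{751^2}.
F_{751^2} has 2 subfields

The subfields of F_{p^n} are exactly the fields F_{p^d} for d | n (each is the fixed field of the unique index-d subgroup of Gal(F_{p^n}/F_p) ≅ Z/nZ). The divisors of n = 2 are {1, 2}, giving 2 subfields: F_{751^1}, F_{751^2}.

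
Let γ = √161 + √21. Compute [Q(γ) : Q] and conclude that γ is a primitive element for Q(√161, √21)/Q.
[Q(γ) : Q] = 4 (equivalently, Q(γ) = Q(√161, √21))

Obviously Q(γ) ⊆ Q(√161, √21), and [Q(√161, √21):Q] = 4 (since 161, 21 are distinct squarefree integers > 1 with 3381 not a perfect square). To show equality we compute the minimal polynomial of γ. From γ = √161 + √21: γ^2 = 161 + 2√(3381) + 21 = 182 + 2√(3381), so γ^2 - 182 = 2√(3381); squaring, (γ^2 - 182)^2 = 4·3381, i.e. γ^4 - 364γ^2 + 33124 - 13524 = 0, i.e. γ^4 - 364γ^2 + 19600 = 0. So γ is a root of x^4 - 364x^2 + 19600. This polynomial is irreducible over Q: it has no rational root (each ±√161 ± √21 is irrational), and any factorization into two quadratics over Q would force √(3381) ∈ Q (pairing opposite roots) or √161, √21 ∈ Q (other pairings), all impossible. Hence [Q(γ):Q] = 4 = [Q(√161, √21):Q], so Q(γ) = Q(√161, √21).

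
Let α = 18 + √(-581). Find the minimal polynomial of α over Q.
m_α(x) = x^2 - 36x + 905

From α - 18 = √(-581), squaring gives (α - 18)^2 = -581, i.e. α^2 - 36α + 324 = -581, so α^2 - 36α + 905 = 0. The discriminant of x^2 - 36x + 905 is (-36)^2 - 4·(905) = 1296 - 3620 = -2324, and 4·(-581) is not a perfect square in Q since -581 is squarefree and ≠ 1. Hence x^2 - 36x + 905 is irreducible over Q and is the minimal polynomial of α.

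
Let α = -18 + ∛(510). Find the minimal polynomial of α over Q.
m_α(x) = x^3 + 54x^2 + 972x + 5322

Set β = α + 18 = ∛(510), so β^3 = 510. Then (α + 18)^3 - 510 = 0, i.e. α is a root of g(x) = (x + 18)^3 - 510 = x^3 + 54x^2 + 972x + 5322. Since g(x) = h(x + 18) where h(x) = x^3 - 510, and h is irreducible over Q (because 510 is not a perfect cube, so h has no rational root, and a monic cubic with no rational root is irreducible), g is also irreducible (irreducibility is preserved under the substitution x → x + 18). Hence m_α(x) = x^3 + 54x^2 + 972x + 5322.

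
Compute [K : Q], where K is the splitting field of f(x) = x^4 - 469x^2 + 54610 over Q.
[K : Q] = 4

Solving the quadratic in x^2: x^2 = (469 ± √(469^2 - 4·54610))/2 = (469 ± √1521)/2 = (469 ± 39)/2, giving x^2 = 254 or x^2 = 215. So f(x) = (x^2 - 254)(x^2 - 215) and the roots of f are ±√254, ±√215. Hence the splitting field is K = Q(√254, √215). Since 254 and 215 are distinct squarefree integers > 1, their product 54610 is not a perfect square, so √215 ∉ Q(√254). By the tower law [K:Q] = [Q(√254,√215):Q(√254)] · [Q(√254):Q] = 2 · 2 = 4.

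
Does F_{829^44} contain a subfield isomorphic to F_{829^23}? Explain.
No: F_{829^23} is not a subfield of F_{829^44}

F_{p^m} embeds in F_{p^n} iff m | n. Here 23 ∤ 44 (since 44 = 1·23 + 21 with remainder 21 ≠ 0), so F_{829^23} is not a subfield of F_{829^44}. Equivalently: if it were, the tower law would give 23 = [F_{829^23}:F_829] dividing [F_{829^44}:F_829] = 44, contradiction.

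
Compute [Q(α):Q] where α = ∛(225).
[Q(α):Q] = 3

The minimal polynomial of α is x^3 - 225, irreducible over Q since 225 is not a perfect cube (so x^3 - 225 has no rational root). Hence [Q(α):Q] = deg(m_α) = 3.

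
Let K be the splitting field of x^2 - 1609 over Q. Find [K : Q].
[K : Q] = 2

f(x) = x^2 - 1609 factors as (x - √1609)(x + √1609). The splitting field is K = Q(√1609). Since 1609 is squarefree and > 1, it is not a perfect square, so x^2 - 1609 is irreducible over Q and [Q(√1609) : Q] = 2. Hence [K : Q] = 2.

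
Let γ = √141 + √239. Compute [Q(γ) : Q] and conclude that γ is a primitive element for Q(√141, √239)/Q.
[Q(γ) : Q] = 4 (equivalently, Q(γ) = Q(√141, √239))

Obviously Q(γ) ⊆ Q(√141, √239), and [Q(√141, √239):Q] = 4 (since 141, 239 are distinct squarefree integers > 1 with 33699 not a perfect square). To show equality we compute the minimal polynomial of γ. From γ = √141 + √239: γ^2 = 141 + 2√(33699) + 239 = 380 + 2√(33699), so γ^2 - 380 = 2√(33699); squaring, (γ^2 - 380)^2 = 4·33699, i.e. γ^4 - 760γ^2 + 144400 - 134796 = 0, i.e. γ^4 - 760γ^2 + 9604 = 0. So γ is a root of x^4 - 760x^2 + 9604. This polynomial is irreducible over Q: it has no rational root (each ±√141 ± √239 is irrational), and any factorization into two quadratics over Q would force √(33699) ∈ Q (pairing opposite roots) or √141, √239 ∈ Q (other pairings), all impossible. Hence [Q(γ):Q] = 4 = [Q(√141, √239):Q], so Q(γ) = Q(√141, √239).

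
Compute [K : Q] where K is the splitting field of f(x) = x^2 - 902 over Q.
[K : Q] = 2

f(x) = x^2 - 902 factors as (x - √902)(x + √902). The splitting field is K = Q(√902). Since 902 is squarefree and > 1, it is not a perfect square, so x^2 - 902 is irreducible over Q and [Q(√902) : Q] = 2. Hence [K : Q] = 2.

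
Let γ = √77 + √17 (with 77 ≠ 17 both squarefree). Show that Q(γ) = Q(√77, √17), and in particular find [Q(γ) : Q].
[Q(γ) : Q] = 4 (equivalently, Q(γ) = Q(√77, √17))

Obviously Q(γ) ⊆ Q(√77, √17), and [Q(√77, √17):Q] = 4 (since 77, 17 are distinct squarefree integers > 1 with 1309 not a perfect square). To show equality we compute the minimal polynomial of γ. From γ = √77 + √17: γ^2 = 77 + 2√(1309) + 17 = 94 + 2√(1309), so γ^2 - 94 = 2√(1309); squaring, (γ^2 - 94)^2 = 4·1309, i.e. γ^4 - 188γ^2 + 8836 - 5236 = 0, i.e. γ^4 - 188γ^2 + 3600 = 0. So γ is a root of x^4 - 188x^2 + 3600. This polynomial is irreducible over Q: it has no rational root (each ±√77 ± √17 is irrational), and any factorization into two quadratics over Q would force √(1309) ∈ Q (pairing opposite roots) or √77, √17 ∈ Q (other pairings), all impossible. Hence [Q(γ):Q] = 4 = [Q(√77, √17):Q], so Q(γ) = Q(√77, √17).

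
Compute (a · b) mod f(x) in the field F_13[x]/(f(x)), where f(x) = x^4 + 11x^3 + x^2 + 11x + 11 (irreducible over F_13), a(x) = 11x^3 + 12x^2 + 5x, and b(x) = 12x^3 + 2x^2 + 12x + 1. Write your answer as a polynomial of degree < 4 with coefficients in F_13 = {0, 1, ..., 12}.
a · b ≡ 2x^3 + 5x^2 + 10x + 3 (mod f(x))

Multiply in F_13[x]: a(x)·b(x) = (11x^3 + 12x^2 + 5x)·(12x^3 + 2x^2 + 12x + 1) = 2x^6 + 10x^5 + 8x^4 + 9x^3 + 7x^2 + 5x. This has degree ≥ 4, so divide by f(x) over F_13: 2x^6 + 10x^5 + 8x^4 + 9x^3 + 7x^2 + 5x = (2x^2 + x + 8)·(x^4 + 11x^3 + x^2 + 11x + 11) + (2x^3 + 5x^2 + 10x + 3). Hence a·b ≡ 2x^3 + 5x^2 + 10x + 3 (mod f). (F_13[x]/(f) is a field with 13^4 = 28561 elements since f is irreducible of degree 4.)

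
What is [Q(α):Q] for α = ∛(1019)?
[Q(α):Q] = 3

The minimal polynomial of α is x^3 - 1019, irreducible over Q since 1019 is not a perfect cube (so x^3 - 1019 has no rational root). Hence [Q(α):Q] = deg(m_α) = 3.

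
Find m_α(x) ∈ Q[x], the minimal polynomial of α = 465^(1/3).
m_α(x) = x^3 - 465

α satisfies α^3 = 465, so x^3 - 465 annihilates α. By the rational root test, a rational root p/q (in lowest terms) of x^3 - 465 would satisfy p^3 = 465 q^3, forcing q = 1 and p^3 = 465; but 465 is not a perfect cube, contradiction. A monic cubic over Q with no rational root is irreducible (any nontrivial factorization would include a linear factor). Hence x^3 - 465 is the minimal polynomial of α, and in particular [Q(α):Q] = 3.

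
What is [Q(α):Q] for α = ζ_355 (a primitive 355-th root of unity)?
[Q(α):Q] = 280

The minimal polynomial of ζ_355 over Q is the 355-th cyclotomic polynomial Φ_355(x), which is irreducible over Q and has degree φ(355) = 280. Hence [Q(α):Q] = φ(355) = 280.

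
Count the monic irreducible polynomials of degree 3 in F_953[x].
There are 288507408 monic irreducible polynomials of degree 3 over F_953

Each element of F_{953^3} that lies in no proper subfield is a root of exactly one monic irreducible of degree 3 over F_953, and each such polynomial has 3 distinct roots in F_{953^3}. By Möbius inversion the count is N_953(3) = (1/3) Σ_{d|3} μ(3/d) · 953^d = (1/3)(μ(3)·953^1 + μ(1)·953^3) = 865522224/3 = 288507408.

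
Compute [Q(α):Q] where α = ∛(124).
[Q(α):Q] = 3

The minimal polynomial of α is x^3 - 124, irreducible over Q since 124 is not a perfect cube (so x^3 - 124 has no rational root). Hence [Q(α):Q] = deg(m_α) = 3.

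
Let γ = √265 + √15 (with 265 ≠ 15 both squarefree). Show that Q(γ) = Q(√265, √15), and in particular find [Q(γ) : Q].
[Q(γ) : Q] = 4 (equivalently, Q(γ) = Q(√265, √15))

Obviously Q(γ) ⊆ Q(√265, √15), and [Q(√265, √15):Q] = 4 (since 265, 15 are distinct squarefree integers > 1 with 3975 not a perfect square). To show equality we compute the minimal polynomial of γ. From γ = √265 + √15: γ^2 = 265 + 2√(3975) + 15 = 280 + 2√(3975), so γ^2 - 280 = 2√(3975); squaring, (γ^2 - 280)^2 = 4·3975, i.e. γ^4 - 560γ^2 + 78400 - 15900 = 0, i.e. γ^4 - 560γ^2 + 62500 = 0. So γ is a root of x^4 - 560x^2 + 62500. This polynomial is irreducible over Q: it has no rational root (each ±√265 ± √15 is irrational), and any factorization into two quadratics over Q would force √(3975) ∈ Q (pairing opposite roots) or √265, √15 ∈ Q (other pairings), all impossible. Hence [Q(γ):Q] = 4 = [Q(√265, √15):Q], so Q(γ) = Q(√265, √15).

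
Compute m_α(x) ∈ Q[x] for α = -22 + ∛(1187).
m_α(x) = x^3 + 66x^2 + 1452x + 9461

Set β = α + 22 = ∛(1187), so β^3 = 1187. Then (α + 22)^3 - 1187 = 0, i.e. α is a root of g(x) = (x + 22)^3 - 1187 = x^3 + 66x^2 + 1452x + 9461. Since g(x) = h(x + 22) where h(x) = x^3 - 1187, and h is irreducible over Q (because 1187 is not a perfect cube, so h has no rational root, and a monic cubic with no rational root is irreducible), g is also irreducible (irreducibility is preserved under the substitution x → x + 22). Hence m_α(x) = x^3 + 66x^2 + 1452x + 9461.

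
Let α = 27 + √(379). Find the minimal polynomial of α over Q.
m_α(x) = x^2 - 54x + 350

From α - 27 = √(379), squaring gives (α - 27)^2 = 379, i.e. α^2 - 54α + 729 = 379, so α^2 - 54α + 350 = 0. The discriminant of x^2 - 54x + 350 is (-54)^2 - 4·(350) = 2916 - 1400 = 1516, and 4·(379) is not a perfect square in Q since 379 is squarefree and ≠ 1. Hence x^2 - 54x + 350 is irreducible over Q and is the minimal polynomial of α.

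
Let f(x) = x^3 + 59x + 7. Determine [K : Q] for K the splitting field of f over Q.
[K : Q] = 6

By the rational root test, any rational root of the monic integer polynomial f(x) = x^3 + 59x + 7 must be an integer dividing the constant term 7, i.e. one of ±{1, 7}. Evaluating: f(1) = 67, f(-1) = -53, f(7) = 763, f(-7) = -749; none is 0, so f has no rational root and is therefore irreducible over Q (a cubic with no linear factor over a field is irreducible). For an irreducible cubic, the Galois group is A_3 or S_3 according as the discriminant disc(f) = -4a^3 - 27b^2 = -4·(59)^3 - 27·(7)^2 = -822839 is or is not a square in Q. Here disc(f) = -822839 is not a perfect square in Q, so the Galois group of f over Q is not contained in A_3 and must be all of S_3. The splitting field has degree |S_3| = 6 over Q, so [K : Q] = 6.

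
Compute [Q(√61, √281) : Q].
[Q(√61, √281) : Q] = 4

[Q(√61):Q] = 2 (min poly x^2 - 61, irreducible since 61 is squarefree > 1). For the top step, suppose √281 ∈ Q(√61), say √281 = c + d√61 with c, d ∈ Q. Squaring: 281 = c^2 + 61d^2 + 2cd√61. Since √61 ∉ Q this forces 2cd = 0. If d = 0 then √281 = c ∈ Q, contradicting 281 squarefree > 1. If c = 0 then 281 = 61d^2, so 61·281 = (61d)^2 is a perfect square in Q — but 61·281 = 17141 is not a perfect square (since 61 and 281 are distinct squarefree integers). Contradiction. Hence √281 ∉ Q(√61), so x^2 - 281 stays irreducible over Q(√61) and [Q(√61, √281) : Q(√61)] = 2. By the tower law, [Q(√61, √281) : Q] = 2 · 2 = 4.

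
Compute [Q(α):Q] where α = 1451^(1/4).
[Q(α):Q] = 4

α is a root of x^4 - 1451. By Eisenstein's criterion at the prime p = 1451 (which divides the constant term 1451 but p^2 = 2105401 does not, since 1451 is squarefree), x^4 - 1451 is irreducible over Q. Hence [Q(α):Q] = 4.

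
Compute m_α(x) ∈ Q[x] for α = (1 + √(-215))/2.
m_α(x) = x^2 - x + 54

From 2α - 1 = √(-215), squaring gives (2α - 1)^2 = -215, i.e. 4α^2 - 4α + 1 = -215, so α^2 - α + (1 + 215)/4 = 0. Since -215 ≡ 1 (mod 4), (1 + 215)/4 = 54 ∈ Z. The polynomial x^2 - x + 54 has discriminant 1 - 4·(54) = -215, which is not a perfect square in Q (d = -215 is squarefree and ≠ 1), so x^2 - x + 54 is irreducible over Q. It is the minimal polynomial of α.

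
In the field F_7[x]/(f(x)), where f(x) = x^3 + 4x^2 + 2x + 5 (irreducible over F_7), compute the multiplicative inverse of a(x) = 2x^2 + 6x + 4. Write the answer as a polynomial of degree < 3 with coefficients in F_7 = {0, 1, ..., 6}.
a(x)^(-1) ≡ 6x^2 + 2x + 6 (mod f(x))

Since f is irreducible over F_7, F_7[x]/(f) is a field and a(x) ≠ 0 has an inverse. Apply the extended Euclidean algorithm to f(x) and a(x) in F_7[x]: f(x) = (4x + 4)·a(x) + (4x + 3);  a(x) = (4x + 2)·(4x + 3) + (5). The last nonzero remainder is the constant 5 = gcd(f, a) in F_7. Back-substituting through the division chain expresses 5 = s(x)·a(x) + t(x)·f(x) with s(x) ≡ 2x^2 + 3x + 2 (mod f), so (2x^2 + 3x + 2)·a(x) ≡ 5 (mod f). Multiplying by 5^(-1) ≡ 3 in F_7 gives a(x)^(-1) ≡ 3·(2x^2 + 3x + 2) ≡ 6x^2 + 2x + 6 (mod f). Check: (2x^2 + 6x + 4)·(6x^2 + 2x + 6) = 5x^4 + 5x^3 + 6x^2 + 2x + 3 ≡ 1 (mod x^3 + 4x^2 + 2x + 5).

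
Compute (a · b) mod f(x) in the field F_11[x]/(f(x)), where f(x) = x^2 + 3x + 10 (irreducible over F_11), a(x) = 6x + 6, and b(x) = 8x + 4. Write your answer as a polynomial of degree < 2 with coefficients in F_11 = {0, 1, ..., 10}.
a · b ≡ 5x + 6 (mod f(x))

Multiply in F_11[x]: a(x)·b(x) = (6x + 6)·(8x + 4) = 4x^2 + 6x + 2. This has degree ≥ 2, so divide by f(x) over F_11: 4x^2 + 6x + 2 = (4)·(x^2 + 3x + 10) + (5x + 6). Hence a·b ≡ 5x + 6 (mod f). (F_11[x]/(f) is a field with 11^2 = 121 elements since f is irreducible of degree 2.)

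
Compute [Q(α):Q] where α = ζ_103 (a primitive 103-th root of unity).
[Q(α):Q] = 102

The minimal polynomial of ζ_103 over Q is the 103-th cyclotomic polynomial Φ_103(x), which is irreducible over Q and has degree φ(103) = 102. Hence [Q(α):Q] = φ(103) = 102.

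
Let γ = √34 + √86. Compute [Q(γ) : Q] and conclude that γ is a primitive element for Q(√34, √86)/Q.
[Q(γ) : Q] = 4 (equivalently, Q(γ) = Q(√34, √86))

Obviously Q(γ) ⊆ Q(√34, √86), and [Q(√34, √86):Q] = 4 (since 34, 86 are distinct squarefree integers > 1 with 2924 not a perfect square). To show equality we compute the minimal polynomial of γ. From γ = √34 + √86: γ^2 = 34 + 2√(2924) + 86 = 120 + 2√(2924), so γ^2 - 120 = 2√(2924); squaring, (γ^2 - 120)^2 = 4·2924, i.e. γ^4 - 240γ^2 + 14400 - 11696 = 0, i.e. γ^4 - 240γ^2 + 2704 = 0. So γ is a root of x^4 - 240x^2 + 2704. This polynomial is irreducible over Q: it has no rational root (each ±√34 ± √86 is irrational), and any factorization into two quadratics over Q would force √(2924) ∈ Q (pairing opposite roots) or √34, √86 ∈ Q (other pairings), all impossible. Hence [Q(γ):Q] = 4 = [Q(√34, √86):Q], so Q(γ) = Q(√34, √86).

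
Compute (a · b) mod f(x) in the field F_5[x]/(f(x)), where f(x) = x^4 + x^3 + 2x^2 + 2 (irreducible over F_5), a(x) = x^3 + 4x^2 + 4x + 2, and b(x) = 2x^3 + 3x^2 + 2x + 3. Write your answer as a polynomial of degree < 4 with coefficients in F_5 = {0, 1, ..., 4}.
a · b ≡ 4x^2 + 3x + 3 (mod f(x))

Multiply in F_5[x]: a(x)·b(x) = (x^3 + 4x^2 + 4x + 2)·(2x^3 + 3x^2 + 2x + 3) = 2x^6 + x^5 + 2x^4 + 2x^3 + x^2 + x + 1. This has degree ≥ 4, so divide by f(x) over F_5: 2x^6 + x^5 + 2x^4 + 2x^3 + x^2 + x + 1 = (2x^2 + 4x + 4)·(x^4 + x^3 + 2x^2 + 2) + (4x^2 + 3x + 3). Hence a·b ≡ 4x^2 + 3x + 3 (mod f). (F_5[x]/(f) is a field with 5^4 = 625 elements since f is irreducible of degree 4.)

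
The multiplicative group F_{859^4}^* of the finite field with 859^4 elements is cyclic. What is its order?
|F_{859^4}^*| = 544468370160

F_{859^4} has 859^4 = 544468370161 elements; its multiplicative group consists of all nonzero elements, so |F_{859^4}^*| = 544468370161 - 1 = 544468370160. (It is cyclic since any finite subgroup of the multiplicative group of a field is cyclic.)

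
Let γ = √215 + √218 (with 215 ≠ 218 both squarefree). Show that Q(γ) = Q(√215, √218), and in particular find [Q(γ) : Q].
[Q(γ) : Q] = 4 (equivalently, Q(γ) = Q(√215, √218))

Obviously Q(γ) ⊆ Q(√215, √218), and [Q(√215, √218):Q] = 4 (since 215, 218 are distinct squarefree integers > 1 with 46870 not a perfect square). To show equality we compute the minimal polynomial of γ. From γ = √215 + √218: γ^2 = 215 + 2√(46870) + 218 = 433 + 2√(46870), so γ^2 - 433 = 2√(46870); squaring, (γ^2 - 433)^2 = 4·46870, i.e. γ^4 - 866γ^2 + 187489 - 187480 = 0, i.e. γ^4 - 866γ^2 + 9 = 0. So γ is a root of x^4 - 866x^2 + 9. This polynomial is irreducible over Q: it has no rational root (each ±√215 ± √218 is irrational), and any factorization into two quadratics over Q would force √(46870) ∈ Q (pairing opposite roots) or √215, √218 ∈ Q (other pairings), all impossible. Hence [Q(γ):Q] = 4 = [Q(√215, √218):Q], so Q(γ) = Q(√215, √218).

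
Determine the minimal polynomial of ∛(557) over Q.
m_α(x) = x^3 - 557

α satisfies α^3 = 557, so x^3 - 557 annihilates α. By the rational root test, a rational root p/q (in lowest terms) of x^3 - 557 would satisfy p^3 = 557 q^3, forcing q = 1 and p^3 = 557; but 557 is not a perfect cube, contradiction. A monic cubic over Q with no rational root is irreducible (any nontrivial factorization would include a linear factor). Hence x^3 - 557 is the minimal polynomial of α, and in particular [Q(α):Q] = 3.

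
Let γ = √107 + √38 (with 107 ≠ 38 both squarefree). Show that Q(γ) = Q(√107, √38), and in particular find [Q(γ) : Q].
[Q(γ) : Q] = 4 (equivalently, Q(γ) = Q(√107, √38))

Obviously Q(γ) ⊆ Q(√107, √38), and [Q(√107, √38):Q] = 4 (since 107, 38 are distinct squarefree integers > 1 with 4066 not a perfect square). To show equality we compute the minimal polynomial of γ. From γ = √107 + √38: γ^2 = 107 + 2√(4066) + 38 = 145 + 2√(4066), so γ^2 - 145 = 2√(4066); squaring, (γ^2 - 145)^2 = 4·4066, i.e. γ^4 - 290γ^2 + 21025 - 16264 = 0, i.e. γ^4 - 290γ^2 + 4761 = 0. So γ is a root of x^4 - 290x^2 + 4761. This polynomial is irreducible over Q: it has no rational root (each ±√107 ± √38 is irrational), and any factorization into two quadratics over Q would force √(4066) ∈ Q (pairing opposite roots) or √107, √38 ∈ Q (other pairings), all impossible. Hence [Q(γ):Q] = 4 = [Q(√107, √38):Q], so Q(γ) = Q(√107, √38).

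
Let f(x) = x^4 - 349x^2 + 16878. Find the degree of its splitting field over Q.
[K : Q] = 4

Solving the quadratic in x^2: x^2 = (349 ± √(349^2 - 4·16878))/2 = (349 ± √54289)/2 = (349 ± 233)/2, giving x^2 = 58 or x^2 = 291. So f(x) = (x^2 - 58)(x^2 - 291) and the roots of f are ±√58, ±√291. Hence the splitting field is K = Q(√58, √291). Since 58 and 291 are distinct squarefree integers > 1, their product 16878 is not a perfect square, so √291 ∉ Q(√58). By the tower law [K:Q] = [Q(√58,√291):Q(√58)] · [Q(√58):Q] = 2 · 2 = 4.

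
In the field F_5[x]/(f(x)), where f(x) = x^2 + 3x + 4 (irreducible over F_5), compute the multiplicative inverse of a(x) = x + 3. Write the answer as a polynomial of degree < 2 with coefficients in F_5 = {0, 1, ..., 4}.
a(x)^(-1) ≡ x (mod f(x))

Since f is irreducible over F_5, F_5[x]/(f) is a field and a(x) ≠ 0 has an inverse. Apply the extended Euclidean algorithm to f(x) and a(x) in F_5[x]: f(x) = (x)·a(x) + (4). The last nonzero remainder is the constant 4 = gcd(f, a) in F_5. Back-substituting through the division chain expresses 4 = s(x)·a(x) + t(x)·f(x) with s(x) ≡ 4x (mod f), so (4x)·a(x) ≡ 4 (mod f). Multiplying by 4^(-1) ≡ 4 in F_5 gives a(x)^(-1) ≡ 4·(4x) ≡ x (mod f). Check: (x + 3)·(x) = x^2 + 3x ≡ 1 (mod x^2 + 3x + 4).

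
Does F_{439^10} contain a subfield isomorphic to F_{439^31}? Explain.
No: F_{439^31} is not a subfield of F_{439^10}

F_{p^m} embeds in F_{p^n} iff m | n. Here 31 ∤ 10 (since 10 = 0·31 + 10 with remainder 10 ≠ 0), so F_{439^31} is not a subfield of F_{439^10}. Equivalently: if it were, the tower law would give 31 = [F_{439^31}:F_439] dividing [F_{439^10}:F_439] = 10, contradiction.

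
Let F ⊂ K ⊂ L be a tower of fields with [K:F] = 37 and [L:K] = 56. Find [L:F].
[L:F] = 2072

The tower law says that for any tower of field extensions F ⊂ K ⊂ L with finite degrees, [L:F] = [L:K] · [K:F]. Here this gives [L:F] = 56 · 37 = 2072.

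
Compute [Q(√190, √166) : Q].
[Q(√190, √166) : Q] = 4

[Q(√190):Q] = 2 (min poly x^2 - 190, irreducible since 190 is squarefree > 1). For the top step, suppose √166 ∈ Q(√190), say √166 = c + d√190 with c, d ∈ Q. Squaring: 166 = c^2 + 190d^2 + 2cd√190. Since √190 ∉ Q this forces 2cd = 0. If d = 0 then √166 = c ∈ Q, contradicting 166 squarefree > 1. If c = 0 then 166 = 190d^2, so 190·166 = (190d)^2 is a perfect square in Q — but 190·166 = 31540 is not a perfect square (since 190 and 166 are distinct squarefree integers). Contradiction. Hence √166 ∉ Q(√190), so x^2 - 166 stays irreducible over Q(√190) and [Q(√190, √166) : Q(√190)] = 2. By the tower law, [Q(√190, √166) : Q] = 2 · 2 = 4.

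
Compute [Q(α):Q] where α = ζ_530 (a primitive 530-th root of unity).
[Q(α):Q] = 208

The minimal polynomial of ζ_530 over Q is the 530-th cyclotomic polynomial Φ_530(x), which is irreducible over Q and has degree φ(530) = 208. Hence [Q(α):Q] = φ(530) = 208.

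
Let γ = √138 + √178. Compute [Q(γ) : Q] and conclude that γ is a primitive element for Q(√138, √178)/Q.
[Q(γ) : Q] = 4 (equivalently, Q(γ) = Q(√138, √178))

Obviously Q(γ) ⊆ Q(√138, √178), and [Q(√138, √178):Q] = 4 (since 138, 178 are distinct squarefree integers > 1 with 24564 not a perfect square). To show equality we compute the minimal polynomial of γ. From γ = √138 + √178: γ^2 = 138 + 2√(24564) + 178 = 316 + 2√(24564), so γ^2 - 316 = 2√(24564); squaring, (γ^2 - 316)^2 = 4·24564, i.e. γ^4 - 632γ^2 + 99856 - 98256 = 0, i.e. γ^4 - 632γ^2 + 1600 = 0. So γ is a root of x^4 - 632x^2 + 1600. This polynomial is irreducible over Q: it has no rational root (each ±√138 ± √178 is irrational), and any factorization into two quadratics over Q would force √(24564) ∈ Q (pairing opposite roots) or √138, √178 ∈ Q (other pairings), all impossible. Hence [Q(γ):Q] = 4 = [Q(√138, √178):Q], so Q(γ) = Q(√138, √178).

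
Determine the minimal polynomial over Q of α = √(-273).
m_α(x) = x^2 + 273

α satisfies α^2 + 273 = 0, so x^2 + 273 annihilates α. Since d = -273 is squarefree and ≠ 1, it is not a perfect square in Q, so x^2 + 273 has no rational root and is therefore irreducible over Q (a degree-2 polynomial over a field is irreducible iff it has no root). Hence m_α(x) = x^2 + 273.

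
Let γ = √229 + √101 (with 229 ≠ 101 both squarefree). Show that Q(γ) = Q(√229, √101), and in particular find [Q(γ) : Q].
[Q(γ) : Q] = 4 (equivalently, Q(γ) = Q(√229, √101))

Obviously Q(γ) ⊆ Q(√229, √101), and [Q(√229, √101):Q] = 4 (since 229, 101 are distinct squarefree integers > 1 with 23129 not a perfect square). To show equality we compute the minimal polynomial of γ. From γ = √229 + √101: γ^2 = 229 + 2√(23129) + 101 = 330 + 2√(23129), so γ^2 - 330 = 2√(23129); squaring, (γ^2 - 330)^2 = 4·23129, i.e. γ^4 - 660γ^2 + 108900 - 92516 = 0, i.e. γ^4 - 660γ^2 + 16384 = 0. So γ is a root of x^4 - 660x^2 + 16384. This polynomial is irreducible over Q: it has no rational root (each ±√229 ± √101 is irrational), and any factorization into two quadratics over Q would force √(23129) ∈ Q (pairing opposite roots) or √229, √101 ∈ Q (other pairings), all impossible. Hence [Q(γ):Q] = 4 = [Q(√229, √101):Q], so Q(γ) = Q(√229, √101).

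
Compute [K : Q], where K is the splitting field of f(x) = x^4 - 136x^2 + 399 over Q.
[K : Q] = 4

Solving the quadratic in x^2: x^2 = (136 ± √(136^2 - 4·399))/2 = (136 ± √16900)/2 = (136 ± 130)/2, giving x^2 = 3 or x^2 = 133. So f(x) = (x^2 - 3)(x^2 - 133) and the roots of f are ±√3, ±√133. Hence the splitting field is K = Q(√3, √133). Since 3 and 133 are distinct squarefree integers > 1, their product 399 is not a perfect square, so √133 ∉ Q(√3). By the tower law [K:Q] = [Q(√3,√133):Q(√3)] · [Q(√3):Q] = 2 · 2 = 4.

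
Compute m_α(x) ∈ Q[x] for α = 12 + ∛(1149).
m_α(x) = x^3 - 36x^2 + 432x - 2877

Set β = α - 12 = ∛(1149), so β^3 = 1149. Then (α - 12)^3 - 1149 = 0, i.e. α is a root of g(x) = (x - 12)^3 - 1149 = x^3 - 36x^2 + 432x - 2877. Since g(x) = h(x - 12) where h(x) = x^3 - 1149, and h is irreducible over Q (because 1149 is not a perfect cube, so h has no rational root, and a monic cubic with no rational root is irreducible), g is also irreducible (irreducibility is preserved under the substitution x → x - 12). Hence m_α(x) = x^3 - 36x^2 + 432x - 2877.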